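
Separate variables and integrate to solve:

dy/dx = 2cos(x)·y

Separating variables and integrating:
ln|y| = 2sin(x) + C

General solution: y = Ce^(2sin(x))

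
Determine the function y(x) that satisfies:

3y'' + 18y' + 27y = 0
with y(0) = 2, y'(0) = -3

General solution: y = (C₁ + C₂x)e^(-3x)
Repeated root r = -3
Applying ICs: C₁ = 2, C₂ = 3
Particular solution: y = (2 + 3x)e^(-3x)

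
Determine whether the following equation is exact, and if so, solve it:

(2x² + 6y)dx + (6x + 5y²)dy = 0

Verify exactness: ∂M/∂y = ∂N/∂x ✓
Find F(x,y) such that ∂F/∂x = M, ∂F/∂y = N
Solution: 2x³/3 + 6xy + 5y³/3 = C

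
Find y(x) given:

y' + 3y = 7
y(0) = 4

General solution: y = 7/3 + Ce^(-3x)
Applying y(0) = 4: C = 4 - 7/3 = 5/3
Particular solution: y = 7/3 + (5/3)e^(-3x)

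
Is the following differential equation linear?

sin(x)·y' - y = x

Yes. Linear (y and its derivatives appear to the first power only, no products of y terms)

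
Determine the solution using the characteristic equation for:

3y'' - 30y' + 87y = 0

Characteristic equation: 3r² - 30r + 87 = 0
Divide by 3: r² - 10r + 29 = 0
Roots: r = 5 ± 2i (complex conjugates)
General solution: y = e^(5x)(C₁cos(2x) + C₂sin(2x))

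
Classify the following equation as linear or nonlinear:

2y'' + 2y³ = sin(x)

Nonlinear (y³ term)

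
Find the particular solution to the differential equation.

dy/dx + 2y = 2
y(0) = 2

General solution: y = 1 + Ce^(-2x)
Applying y(0) = 2: C = 2 - 1 = 1
Particular solution: y = 1 + e^(-2x)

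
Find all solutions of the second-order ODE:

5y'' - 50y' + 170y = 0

Characteristic equation: 5r² - 50r + 170 = 0
Divide by 5: r² - 10r + 34 = 0
Roots: r = 5 ± 3i (complex conjugates)
General solution: y = e^(5x)(C₁cos(3x) + C₂sin(3x))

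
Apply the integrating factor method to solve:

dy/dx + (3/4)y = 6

Using integrating factor method:

General solution: y = 8 + Ce^(-3x/4)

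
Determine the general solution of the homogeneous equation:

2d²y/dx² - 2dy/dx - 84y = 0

Characteristic equation: 2r² - 2r - 84 = 0
Divide by 2: r² - r - 42 = 0
Roots: r = 7, -6 (distinct real)
General solution: y = C₁e^(7x) + C₂e^(-6x)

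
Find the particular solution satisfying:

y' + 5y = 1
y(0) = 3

General solution: y = 1/5 + Ce^(-5x)
Applying y(0) = 3: C = 3 - 1/5 = 14/5
Particular solution: y = 1/5 + (14/5)e^(-5x)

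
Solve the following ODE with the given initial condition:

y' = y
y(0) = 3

General solution: y = Ce^x
Applying IC y(0) = 3:
Particular solution: y = 3e^x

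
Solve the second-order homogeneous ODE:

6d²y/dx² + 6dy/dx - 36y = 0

Characteristic equation: 6r² + 6r - 36 = 0
Divide by 6: r² + r - 6 = 0
Roots: r = 2, -3 (distinct real)
General solution: y = C₁e^(2x) + C₂e^(-3x)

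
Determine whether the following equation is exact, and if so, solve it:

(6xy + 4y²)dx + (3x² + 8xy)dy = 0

Verify exactness: ∂M/∂y = ∂N/∂x ✓
Find F(x,y) such that ∂F/∂x = M, ∂F/∂y = N
Solution: 3x²y + 4xy² = C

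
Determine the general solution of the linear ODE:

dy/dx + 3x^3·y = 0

Using integrating factor method:

General solution: y = Ce^(-3x^4/4)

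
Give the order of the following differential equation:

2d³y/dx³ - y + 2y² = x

The order is 3 (highest derivative is of order 3).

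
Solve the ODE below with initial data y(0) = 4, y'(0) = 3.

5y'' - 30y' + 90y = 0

General solution: y = e^(3x)(C₁cos(3x) + C₂sin(3x))
Complex roots r = 3 ± 3i
Applying ICs: C₁ = 4, C₂ = -3
Particular solution: y = e^(3x)(4cos(3x) - 3sin(3x))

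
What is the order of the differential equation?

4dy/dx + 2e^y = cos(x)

The order is 1 (highest derivative is of order 1).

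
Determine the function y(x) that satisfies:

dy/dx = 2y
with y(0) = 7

General solution: y = Ce^(2x)
Applying IC y(0) = 7:
Particular solution: y = 7e^(2x)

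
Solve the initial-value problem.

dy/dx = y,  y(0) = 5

General solution: y = Ce^x
Applying IC y(0) = 5:
Particular solution: y = 5e^x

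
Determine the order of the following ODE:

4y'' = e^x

The order is 2 (highest derivative is of order 2).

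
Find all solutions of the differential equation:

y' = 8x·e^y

Separating variables and integrating:
-e^(-y) = 4x² + C

General solution: y = -ln(C - 4x²)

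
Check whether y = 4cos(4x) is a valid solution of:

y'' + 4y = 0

Verification:
y'' = -64cos(4x)
y'' + 4y ≠ 0 (frequency mismatch: got 16 instead of 4)

No, it is not a solution.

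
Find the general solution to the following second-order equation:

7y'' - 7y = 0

Characteristic equation: 7r² - 7 = 0
Divide by 7: r² - 1 = 0
Roots: r = 1, -1 (distinct real)
General solution: y = C₁e^x + C₂e^(-x)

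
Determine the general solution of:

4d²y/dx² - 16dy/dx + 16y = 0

Characteristic equation: 4r² - 16r + 16 = 0
Divide by 4: r² - 4r + 4 = 0
Factored: (r - 2)² = 0
Repeated root: r = 2
General solution: y = (C₁ + C₂x)e^(2x)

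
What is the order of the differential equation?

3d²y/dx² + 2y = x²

The order is 2 (highest derivative is of order 2).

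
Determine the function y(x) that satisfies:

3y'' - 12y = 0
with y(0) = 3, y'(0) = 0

General solution: y = C₁e^(2x) + C₂e^(-2x)
Applying ICs: C₁ = 3/2, C₂ = 3/2
Particular solution: y = (3/2)e^(2x) + (3/2)e^(-2x)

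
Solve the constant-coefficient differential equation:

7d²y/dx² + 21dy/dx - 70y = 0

Characteristic equation: 7r² + 21r - 70 = 0
Divide by 7: r² + 3r - 10 = 0
Roots: r = 2, -5 (distinct real)
General solution: y = C₁e^(2x) + C₂e^(-5x)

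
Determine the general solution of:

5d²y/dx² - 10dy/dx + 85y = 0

Characteristic equation: 5r² - 10r + 85 = 0
Divide by 5: r² - 2r + 17 = 0
Roots: r = 1 ± 4i (complex conjugates)
General solution: y = e^x(C₁cos(4x) + C₂sin(4x))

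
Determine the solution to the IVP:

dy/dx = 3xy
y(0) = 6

General solution: y = Ce^(3x²/2)
Applying IC y(0) = 6:
Particular solution: y = 6e^(3x²/2)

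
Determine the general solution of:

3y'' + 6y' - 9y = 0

Characteristic equation: 3r² + 6r - 9 = 0
Divide by 3: r² + 2r - 3 = 0
Roots: r = 1, -3 (distinct real)
General solution: y = C₁e^x + C₂e^(-3x)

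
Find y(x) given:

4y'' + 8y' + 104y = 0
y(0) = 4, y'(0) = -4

General solution: y = e^(-x)(C₁cos(5x) + C₂sin(5x))
Complex roots r = -1 ± 5i
Applying ICs: C₁ = 4, C₂ = 0
Particular solution: y = e^(-x)(4cos(5x))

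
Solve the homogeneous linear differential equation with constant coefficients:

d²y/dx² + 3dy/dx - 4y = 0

Characteristic equation: r² + 3r - 4 = 0
Roots: r = 1, -4 (distinct real)
General solution: y = C₁e^x + C₂e^(-4x)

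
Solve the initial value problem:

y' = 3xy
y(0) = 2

General solution: y = Ce^(3x²/2)
Applying IC y(0) = 2:
Particular solution: y = 2e^(3x²/2)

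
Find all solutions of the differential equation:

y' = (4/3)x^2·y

Separating variables and integrating:
ln|y| = 4x^3/9 + C

General solution: y = Ce^(4x^3/9)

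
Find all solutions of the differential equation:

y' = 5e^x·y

Separating variables and integrating:
ln|y| = 5e^x + C

General solution: y = Ce^(5e^x)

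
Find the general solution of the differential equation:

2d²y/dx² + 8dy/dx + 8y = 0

Characteristic equation: 2r² + 8r + 8 = 0
Divide by 2: r² + 4r + 4 = 0
Factored: (r + 2)² = 0
Repeated root: r = -2
General solution: y = (C₁ + C₂x)e^(-2x)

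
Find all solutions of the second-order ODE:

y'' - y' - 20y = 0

Characteristic equation: r² - r - 20 = 0
Roots: r = 5, -4 (distinct real)
General solution: y = C₁e^(5x) + C₂e^(-4x)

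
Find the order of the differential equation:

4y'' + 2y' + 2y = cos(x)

The order is 2 (highest derivative is of order 2).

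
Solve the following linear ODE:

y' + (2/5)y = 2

Using integrating factor method:

General solution: y = 5 + Ce^(-2x/5)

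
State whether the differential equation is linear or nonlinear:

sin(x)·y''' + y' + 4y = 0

Linear (y and its derivatives appear to the first power only, no products of y terms)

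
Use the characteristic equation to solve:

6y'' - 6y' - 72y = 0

Characteristic equation: 6r² - 6r - 72 = 0
Divide by 6: r² - r - 12 = 0
Roots: r = 4, -3 (distinct real)
General solution: y = C₁e^(4x) + C₂e^(-3x)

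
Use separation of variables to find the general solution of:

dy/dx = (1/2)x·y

Separating variables and integrating:
ln|y| = x^2/4 + C

General solution: y = Ce^(x^2/4)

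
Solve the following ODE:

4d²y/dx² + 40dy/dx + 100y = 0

Characteristic equation: 4r² + 40r + 100 = 0
Divide by 4: r² + 10r + 25 = 0
Factored: (r + 5)² = 0
Repeated root: r = -5
General solution: y = (C₁ + C₂x)e^(-5x)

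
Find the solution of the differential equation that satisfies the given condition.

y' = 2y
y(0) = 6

General solution: y = Ce^(2x)
Applying IC y(0) = 6:
Particular solution: y = 6e^(2x)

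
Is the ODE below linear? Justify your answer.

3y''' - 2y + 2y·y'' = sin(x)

No. Nonlinear (y·y'' term)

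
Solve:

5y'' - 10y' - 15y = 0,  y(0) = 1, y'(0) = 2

General solution: y = C₁e^(3x) + C₂e^(-x)
Applying ICs: C₁ = 3/4, C₂ = 1/4
Particular solution: y = (3/4)e^(3x) + (1/4)e^(-x)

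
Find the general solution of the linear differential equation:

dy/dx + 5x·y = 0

Using integrating factor method:

General solution: y = Ce^(-5x^2/2)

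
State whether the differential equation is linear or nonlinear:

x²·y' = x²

Linear (y and its derivatives appear to the first power only, no products of y terms)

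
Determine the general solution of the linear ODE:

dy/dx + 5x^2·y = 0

Using integrating factor method:

General solution: y = Ce^(-5x^3/3)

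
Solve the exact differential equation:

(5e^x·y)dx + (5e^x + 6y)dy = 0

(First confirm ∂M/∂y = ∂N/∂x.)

Verify exactness: ∂M/∂y = ∂N/∂x ✓
Find F(x,y) such that ∂F/∂x = M, ∂F/∂y = N
Solution: 5e^x·y + 3y² = C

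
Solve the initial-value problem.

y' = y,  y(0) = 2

General solution: y = Ce^x
Applying IC y(0) = 2:
Particular solution: y = 2e^x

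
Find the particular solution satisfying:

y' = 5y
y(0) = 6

General solution: y = Ce^(5x)
Applying IC y(0) = 6:
Particular solution: y = 6e^(5x)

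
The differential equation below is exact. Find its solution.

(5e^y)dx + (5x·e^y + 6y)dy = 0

Verify exactness: ∂M/∂y = ∂N/∂x ✓
Find F(x,y) such that ∂F/∂x = M, ∂F/∂y = N
Solution: 5x·e^y + 3y² = C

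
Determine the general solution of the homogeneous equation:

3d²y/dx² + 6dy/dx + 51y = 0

Characteristic equation: 3r² + 6r + 51 = 0
Divide by 3: r² + 2r + 17 = 0
Roots: r = -1 ± 4i (complex conjugates)
General solution: y = e^(-x)(C₁cos(4x) + C₂sin(4x))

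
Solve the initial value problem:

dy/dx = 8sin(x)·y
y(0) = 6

General solution: y = Ce^(-8cos(x))
Applying IC y(0) = 6:
Particular solution: y = 6e^(8(1-cos(x)))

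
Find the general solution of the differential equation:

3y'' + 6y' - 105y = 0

Characteristic equation: 3r² + 6r - 105 = 0
Divide by 3: r² + 2r - 35 = 0
Roots: r = 5, -7 (distinct real)
General solution: y = C₁e^(5x) + C₂e^(-7x)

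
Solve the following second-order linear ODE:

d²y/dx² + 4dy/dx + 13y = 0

Characteristic equation: r² + 4r + 13 = 0
Roots: r = -2 ± 3i (complex conjugates)
General solution: y = e^(-2x)(C₁cos(3x) + C₂sin(3x))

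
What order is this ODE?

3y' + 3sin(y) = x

The order is 1 (highest derivative is of order 1).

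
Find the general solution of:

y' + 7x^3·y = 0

Using integrating factor method:

General solution: y = Ce^(-7x^4/4)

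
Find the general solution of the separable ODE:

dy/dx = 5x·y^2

Separating variables and integrating:
-1/y = 5x^2/2 + C

General solution: y^-1 = (-5/2)x^2 + C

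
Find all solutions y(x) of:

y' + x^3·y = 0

Using integrating factor method:

General solution: y = Ce^(-x^4/4)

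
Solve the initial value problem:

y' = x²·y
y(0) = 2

General solution: y = Ce^(x³/3)
Applying IC y(0) = 2:
Particular solution: y = 2e^(x³/3)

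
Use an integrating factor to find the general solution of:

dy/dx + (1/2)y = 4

Using integrating factor method:

General solution: y = 8 + Ce^(-x/2)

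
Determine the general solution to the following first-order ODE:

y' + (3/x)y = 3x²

Using integrating factor method:

General solution: y = (1/2)x^3 + Cx^(-3)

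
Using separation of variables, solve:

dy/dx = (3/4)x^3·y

Separating variables and integrating:
ln|y| = 3x^4/16 + C

General solution: y = Ce^(3x^4/16)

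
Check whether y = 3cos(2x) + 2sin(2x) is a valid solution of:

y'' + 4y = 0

Verification:
y'' = -12cos(2x) - 8sin(2x)
y'' + 4y = 0 ✓

Yes, it is a solution.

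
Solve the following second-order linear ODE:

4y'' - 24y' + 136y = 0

Characteristic equation: 4r² - 24r + 136 = 0
Divide by 4: r² - 6r + 34 = 0
Roots: r = 3 ± 5i (complex conjugates)
General solution: y = e^(3x)(C₁cos(5x) + C₂sin(5x))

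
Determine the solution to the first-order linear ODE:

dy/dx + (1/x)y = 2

Using integrating factor method:

General solution: y = x + C/x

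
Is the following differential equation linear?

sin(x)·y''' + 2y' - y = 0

Yes. Linear (y and its derivatives appear to the first power only, no products of y terms)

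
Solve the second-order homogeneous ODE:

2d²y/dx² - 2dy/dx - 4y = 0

Characteristic equation: 2r² - 2r - 4 = 0
Divide by 2: r² - r - 2 = 0
Roots: r = 2, -1 (distinct real)
General solution: y = C₁e^(2x) + C₂e^(-x)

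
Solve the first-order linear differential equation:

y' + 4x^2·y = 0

Using integrating factor method:

General solution: y = Ce^(-4x^3/3)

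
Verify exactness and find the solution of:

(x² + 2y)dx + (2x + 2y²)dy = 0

Verify exactness: ∂M/∂y = ∂N/∂x ✓
Find F(x,y) such that ∂F/∂x = M, ∂F/∂y = N
Solution: x³/3 + 2xy + 2y³/3 = C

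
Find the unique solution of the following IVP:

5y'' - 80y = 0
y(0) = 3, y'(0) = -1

General solution: y = C₁e^(4x) + C₂e^(-4x)
Applying ICs: C₁ = 11/8, C₂ = 13/8
Particular solution: y = (11/8)e^(4x) + (13/8)e^(-4x)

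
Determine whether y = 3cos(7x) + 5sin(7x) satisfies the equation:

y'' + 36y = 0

Verification:
y'' = -147cos(7x) - 245sin(7x)
y'' + 36y ≠ 0 (frequency mismatch: got 49 instead of 36)

No, it is not a solution.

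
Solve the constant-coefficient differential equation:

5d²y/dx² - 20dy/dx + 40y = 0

Characteristic equation: 5r² - 20r + 40 = 0
Divide by 5: r² - 4r + 8 = 0
Roots: r = 2 ± 2i (complex conjugates)
General solution: y = e^(2x)(C₁cos(2x) + C₂sin(2x))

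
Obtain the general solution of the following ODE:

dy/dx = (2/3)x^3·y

Separating variables and integrating:
ln|y| = x^4/6 + C

General solution: y = Ce^(x^4/6)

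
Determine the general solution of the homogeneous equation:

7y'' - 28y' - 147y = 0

Characteristic equation: 7r² - 28r - 147 = 0
Divide by 7: r² - 4r - 21 = 0
Roots: r = 7, -3 (distinct real)
General solution: y = C₁e^(7x) + C₂e^(-3x)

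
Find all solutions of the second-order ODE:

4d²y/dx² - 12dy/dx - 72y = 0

Characteristic equation: 4r² - 12r - 72 = 0
Divide by 4: r² - 3r - 18 = 0
Roots: r = 6, -3 (distinct real)
General solution: y = C₁e^(6x) + C₂e^(-3x)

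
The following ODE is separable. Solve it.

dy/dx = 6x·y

Separating variables and integrating:
ln|y| = 3x^2 + C

General solution: y = Ce^(3x^2)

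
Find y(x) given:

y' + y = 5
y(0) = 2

General solution: y = 5 + Ce^(-x)
Applying y(0) = 2: C = 2 - 5 = -3
Particular solution: y = 5 - 3e^(-x)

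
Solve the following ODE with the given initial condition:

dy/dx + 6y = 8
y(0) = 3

General solution: y = 4/3 + Ce^(-6x)
Applying y(0) = 3: C = 3 - 4/3 = 5/3
Particular solution: y = 4/3 + (5/3)e^(-6x)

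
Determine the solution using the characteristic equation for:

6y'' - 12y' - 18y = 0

Characteristic equation: 6r² - 12r - 18 = 0
Divide by 6: r² - 2r - 3 = 0
Roots: r = 3, -1 (distinct real)
General solution: y = C₁e^(3x) + C₂e^(-x)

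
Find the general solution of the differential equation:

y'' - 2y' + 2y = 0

Characteristic equation: r² - 2r + 2 = 0
Roots: r = 1 ± i (complex conjugates)
General solution: y = e^x(C₁cos(x) + C₂sin(x))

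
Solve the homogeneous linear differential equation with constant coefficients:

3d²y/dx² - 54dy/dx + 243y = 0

Characteristic equation: 3r² - 54r + 243 = 0
Divide by 3: r² - 18r + 81 = 0
Factored: (r - 9)² = 0
Repeated root: r = 9
General solution: y = (C₁ + C₂x)e^(9x)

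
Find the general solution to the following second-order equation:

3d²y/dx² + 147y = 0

Characteristic equation: 3r² + 147 = 0
Divide by 3: r² + 49 = 0
Roots: r = ±7i (complex conjugates)
General solution: y = C₁cos(7x) + C₂sin(7x)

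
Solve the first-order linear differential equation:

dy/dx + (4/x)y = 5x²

Using integrating factor method:

General solution: y = (5/7)x^3 + Cx^(-4)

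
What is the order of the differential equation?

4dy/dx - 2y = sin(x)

The order is 1 (highest derivative is of order 1).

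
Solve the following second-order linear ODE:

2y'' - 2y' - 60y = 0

Characteristic equation: 2r² - 2r - 60 = 0
Divide by 2: r² - r - 30 = 0
Roots: r = 6, -5 (distinct real)
General solution: y = C₁e^(6x) + C₂e^(-5x)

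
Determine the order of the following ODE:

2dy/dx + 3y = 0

The order is 1 (highest derivative is of order 1).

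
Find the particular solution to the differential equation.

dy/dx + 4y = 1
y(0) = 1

General solution: y = 1/4 + Ce^(-4x)
Applying y(0) = 1: C = 1 - 1/4 = 3/4
Particular solution: y = 1/4 + (3/4)e^(-4x)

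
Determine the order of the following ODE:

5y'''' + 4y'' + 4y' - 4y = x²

The order is 4 (highest derivative is of order 4).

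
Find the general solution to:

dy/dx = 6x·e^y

Separating variables and integrating:
-e^(-y) = 3x² + C

General solution: y = -ln(C - 3x²)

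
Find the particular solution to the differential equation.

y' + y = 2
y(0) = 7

General solution: y = 2 + Ce^(-x)
Applying y(0) = 7: C = 7 - 2 = 5
Particular solution: y = 2 + 5e^(-x)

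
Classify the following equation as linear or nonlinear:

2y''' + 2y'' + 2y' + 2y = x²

Linear (y and its derivatives appear to the first power only, no products of y terms)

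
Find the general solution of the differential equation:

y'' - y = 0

Characteristic equation: r² - 1 = 0
Roots: r = 1, -1 (distinct real)
General solution: y = C₁e^x + C₂e^(-x)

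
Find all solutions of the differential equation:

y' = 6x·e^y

Separating variables and integrating:
-e^(-y) = 3x² + C

General solution: y = -ln(C - 3x²)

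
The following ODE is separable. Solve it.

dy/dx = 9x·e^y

Separating variables and integrating:
-e^(-y) = 9x²/2 + C

General solution: y = -ln(C - 9x²/2)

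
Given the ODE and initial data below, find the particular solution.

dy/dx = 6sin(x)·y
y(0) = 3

General solution: y = Ce^(-6cos(x))
Applying IC y(0) = 3:
Particular solution: y = 3e^(6(1-cos(x)))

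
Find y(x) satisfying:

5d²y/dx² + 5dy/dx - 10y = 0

Characteristic equation: 5r² + 5r - 10 = 0
Divide by 5: r² + r - 2 = 0
Roots: r = 1, -2 (distinct real)
General solution: y = C₁e^x + C₂e^(-2x)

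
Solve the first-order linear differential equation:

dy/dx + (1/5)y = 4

Using integrating factor method:

General solution: y = 20 + Ce^(-x/5)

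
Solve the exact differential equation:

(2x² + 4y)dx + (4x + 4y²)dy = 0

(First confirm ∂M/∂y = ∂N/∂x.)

Verify exactness: ∂M/∂y = ∂N/∂x ✓
Find F(x,y) such that ∂F/∂x = M, ∂F/∂y = N
Solution: 2x³/3 + 4xy + 4y³/3 = C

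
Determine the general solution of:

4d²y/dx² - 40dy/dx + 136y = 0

Characteristic equation: 4r² - 40r + 136 = 0
Divide by 4: r² - 10r + 34 = 0
Roots: r = 5 ± 3i (complex conjugates)
General solution: y = e^(5x)(C₁cos(3x) + C₂sin(3x))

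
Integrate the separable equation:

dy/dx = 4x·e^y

Separating variables and integrating:
-e^(-y) = 2x² + C

General solution: y = -ln(C - 2x²)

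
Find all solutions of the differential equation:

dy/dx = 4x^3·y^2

Separating variables and integrating:
-1/y = x^4 + C

General solution: y^-1 = -x^4 + C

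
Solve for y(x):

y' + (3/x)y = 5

Using integrating factor method:

General solution: y = (5/4)x + Cx^(-3)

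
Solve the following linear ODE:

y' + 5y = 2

Using integrating factor method:

General solution: y = 2/5 + Ce^(-5x)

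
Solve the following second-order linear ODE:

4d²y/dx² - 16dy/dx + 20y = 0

Characteristic equation: 4r² - 16r + 20 = 0
Divide by 4: r² - 4r + 5 = 0
Roots: r = 2 ± i (complex conjugates)
General solution: y = e^(2x)(C₁cos(x) + C₂sin(x))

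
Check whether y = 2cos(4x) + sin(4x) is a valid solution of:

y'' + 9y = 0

Verification:
y'' = -32cos(4x) - 16sin(4x)
y'' + 9y ≠ 0 (frequency mismatch: got 16 instead of 9)

No, it is not a solution.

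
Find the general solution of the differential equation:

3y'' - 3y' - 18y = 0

Characteristic equation: 3r² - 3r - 18 = 0
Divide by 3: r² - r - 6 = 0
Roots: r = 3, -2 (distinct real)
General solution: y = C₁e^(3x) + C₂e^(-2x)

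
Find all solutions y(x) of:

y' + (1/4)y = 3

Using integrating factor method:

General solution: y = 12 + Ce^(-x/4)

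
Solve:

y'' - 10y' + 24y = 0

Characteristic equation: r² - 10r + 24 = 0
Roots: r = 6, 4 (distinct real)
General solution: y = C₁e^(6x) + C₂e^(4x)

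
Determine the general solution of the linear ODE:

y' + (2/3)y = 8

Using integrating factor method:

General solution: y = 12 + Ce^(-2x/3)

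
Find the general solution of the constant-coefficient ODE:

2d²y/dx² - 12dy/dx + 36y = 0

Characteristic equation: 2r² - 12r + 36 = 0
Divide by 2: r² - 6r + 18 = 0
Roots: r = 3 ± 3i (complex conjugates)
General solution: y = e^(3x)(C₁cos(3x) + C₂sin(3x))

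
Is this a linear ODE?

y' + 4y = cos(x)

Yes. Linear (y and its derivatives appear to the first power only, no products of y terms)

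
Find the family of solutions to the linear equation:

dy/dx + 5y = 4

Using integrating factor method:

General solution: y = 4/5 + Ce^(-5x)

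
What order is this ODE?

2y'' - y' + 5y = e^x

The order is 2 (highest derivative is of order 2).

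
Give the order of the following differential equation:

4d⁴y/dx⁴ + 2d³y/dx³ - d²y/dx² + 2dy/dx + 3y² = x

The order is 4 (highest derivative is of order 4).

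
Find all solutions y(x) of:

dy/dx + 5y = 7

Using integrating factor method:

General solution: y = 7/5 + Ce^(-5x)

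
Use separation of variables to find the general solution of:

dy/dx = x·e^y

Separating variables and integrating:
-e^(-y) = x²/2 + C

General solution: y = -ln(C - x²/2)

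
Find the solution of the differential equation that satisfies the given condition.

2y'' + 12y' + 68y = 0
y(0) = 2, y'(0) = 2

General solution: y = e^(-3x)(C₁cos(5x) + C₂sin(5x))
Complex roots r = -3 ± 5i
Applying ICs: C₁ = 2, C₂ = 8/5
Particular solution: y = e^(-3x)(2cos(5x) + (8/5)sin(5x))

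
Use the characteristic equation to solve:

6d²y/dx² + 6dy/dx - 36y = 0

Characteristic equation: 6r² + 6r - 36 = 0
Divide by 6: r² + r - 6 = 0
Roots: r = 2, -3 (distinct real)
General solution: y = C₁e^(2x) + C₂e^(-3x)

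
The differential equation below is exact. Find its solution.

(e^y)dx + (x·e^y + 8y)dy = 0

Verify exactness: ∂M/∂y = ∂N/∂x ✓
Find F(x,y) such that ∂F/∂x = M, ∂F/∂y = N
Solution: x·e^y + 4y² = C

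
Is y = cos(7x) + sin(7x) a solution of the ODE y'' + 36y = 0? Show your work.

Verification:
y'' = -49cos(7x) - 49sin(7x)
y'' + 36y ≠ 0 (frequency mismatch: got 49 instead of 36)

No, it is not a solution.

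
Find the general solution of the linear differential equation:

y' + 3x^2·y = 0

Using integrating factor method:

General solution: y = Ce^(-x^3)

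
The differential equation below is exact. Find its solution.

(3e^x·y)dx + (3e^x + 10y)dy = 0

Verify exactness: ∂M/∂y = ∂N/∂x ✓
Find F(x,y) such that ∂F/∂x = M, ∂F/∂y = N
Solution: 3e^x·y + 5y² = C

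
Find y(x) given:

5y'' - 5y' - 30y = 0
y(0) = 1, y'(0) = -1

General solution: y = C₁e^(3x) + C₂e^(-2x)
Applying ICs: C₁ = 1/5, C₂ = 4/5
Particular solution: y = (1/5)e^(3x) + (4/5)e^(-2x)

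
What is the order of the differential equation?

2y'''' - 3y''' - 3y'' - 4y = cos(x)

The order is 4 (highest derivative is of order 4).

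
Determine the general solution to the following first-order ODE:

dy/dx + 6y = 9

Using integrating factor method:

General solution: y = 3/2 + Ce^(-6x)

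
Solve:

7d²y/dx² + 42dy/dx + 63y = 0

Characteristic equation: 7r² + 42r + 63 = 0
Divide by 7: r² + 6r + 9 = 0
Factored: (r + 3)² = 0
Repeated root: r = -3
General solution: y = (C₁ + C₂x)e^(-3x)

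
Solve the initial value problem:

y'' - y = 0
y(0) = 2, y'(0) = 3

General solution: y = C₁e^x + C₂e^(-x)
Applying ICs: C₁ = 5/2, C₂ = -1/2
Particular solution: y = (5/2)e^x - (1/2)e^(-x)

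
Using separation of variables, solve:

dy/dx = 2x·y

Separating variables and integrating:
ln|y| = x^2 + C

General solution: y = Ce^(x^2)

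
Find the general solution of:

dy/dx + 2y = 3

Using integrating factor method:

General solution: y = 3/2 + Ce^(-2x)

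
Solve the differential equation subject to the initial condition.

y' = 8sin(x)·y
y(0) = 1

General solution: y = Ce^(-8cos(x))
Applying IC y(0) = 1:
Particular solution: y = e^(8(1-cos(x)))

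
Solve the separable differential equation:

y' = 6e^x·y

Separating variables and integrating:
ln|y| = 6e^x + C

General solution: y = Ce^(6e^x)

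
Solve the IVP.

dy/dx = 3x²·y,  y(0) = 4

General solution: y = Ce^(x³)
Applying IC y(0) = 4:
Particular solution: y = 4e^(x³)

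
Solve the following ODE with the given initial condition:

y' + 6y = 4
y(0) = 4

General solution: y = 2/3 + Ce^(-6x)
Applying y(0) = 4: C = 4 - 2/3 = 10/3
Particular solution: y = 2/3 + (10/3)e^(-6x)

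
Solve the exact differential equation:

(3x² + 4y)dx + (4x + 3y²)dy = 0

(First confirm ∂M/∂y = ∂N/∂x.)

Verify exactness: ∂M/∂y = ∂N/∂x ✓
Find F(x,y) such that ∂F/∂x = M, ∂F/∂y = N
Solution: x³ + 4xy + y³ = C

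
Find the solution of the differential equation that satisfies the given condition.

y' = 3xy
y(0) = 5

General solution: y = Ce^(3x²/2)
Applying IC y(0) = 5:
Particular solution: y = 5e^(3x²/2)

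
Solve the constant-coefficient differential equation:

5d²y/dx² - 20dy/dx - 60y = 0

Characteristic equation: 5r² - 20r - 60 = 0
Divide by 5: r² - 4r - 12 = 0
Roots: r = 6, -2 (distinct real)
General solution: y = C₁e^(6x) + C₂e^(-2x)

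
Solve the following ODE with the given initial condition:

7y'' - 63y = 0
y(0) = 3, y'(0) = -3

General solution: y = C₁e^(3x) + C₂e^(-3x)
Applying ICs: C₁ = 1, C₂ = 2
Particular solution: y = e^(3x) + 2e^(-3x)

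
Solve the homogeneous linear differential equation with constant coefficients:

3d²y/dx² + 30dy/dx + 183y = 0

Characteristic equation: 3r² + 30r + 183 = 0
Divide by 3: r² + 10r + 61 = 0
Roots: r = -5 ± 6i (complex conjugates)
General solution: y = e^(-5x)(C₁cos(6x) + C₂sin(6x))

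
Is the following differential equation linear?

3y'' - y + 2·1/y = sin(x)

No. Nonlinear (1/y term)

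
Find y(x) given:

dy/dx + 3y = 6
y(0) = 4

General solution: y = 2 + Ce^(-3x)
Applying y(0) = 4: C = 4 - 2 = 2
Particular solution: y = 2 + 2e^(-3x)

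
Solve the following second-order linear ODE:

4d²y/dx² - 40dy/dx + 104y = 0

Characteristic equation: 4r² - 40r + 104 = 0
Divide by 4: r² - 10r + 26 = 0
Roots: r = 5 ± i (complex conjugates)
General solution: y = e^(5x)(C₁cos(x) + C₂sin(x))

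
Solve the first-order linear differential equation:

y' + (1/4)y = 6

Using integrating factor method:

General solution: y = 24 + Ce^(-x/4)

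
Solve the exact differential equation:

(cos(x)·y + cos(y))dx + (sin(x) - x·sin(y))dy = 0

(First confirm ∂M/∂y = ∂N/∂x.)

Verify exactness: ∂M/∂y = ∂N/∂x ✓
Find F(x,y) such that ∂F/∂x = M, ∂F/∂y = N
Solution: sin(x)·y + x·cos(y) = C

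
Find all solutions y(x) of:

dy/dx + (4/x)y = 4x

Using integrating factor method:

General solution: y = (2/3)x^2 + Cx^(-4)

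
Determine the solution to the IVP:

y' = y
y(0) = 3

General solution: y = Ce^x
Applying IC y(0) = 3:
Particular solution: y = 3e^x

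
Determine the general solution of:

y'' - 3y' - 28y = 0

Characteristic equation: r² - 3r - 28 = 0
Roots: r = 7, -4 (distinct real)
General solution: y = C₁e^(7x) + C₂e^(-4x)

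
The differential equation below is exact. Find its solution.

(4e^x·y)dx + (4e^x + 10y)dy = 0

Verify exactness: ∂M/∂y = ∂N/∂x ✓
Find F(x,y) such that ∂F/∂x = M, ∂F/∂y = N
Solution: 4e^x·y + 5y² = C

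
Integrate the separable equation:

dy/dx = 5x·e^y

Separating variables and integrating:
-e^(-y) = 5x²/2 + C

General solution: y = -ln(C - 5x²/2)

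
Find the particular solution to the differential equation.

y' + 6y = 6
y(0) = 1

General solution: y = 1 + Ce^(-6x)
Applying y(0) = 1: C = 1 - 1 = 0
Particular solution: y = 1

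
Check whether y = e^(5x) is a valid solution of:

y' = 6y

Verification:
y = e^(5x)
y' = 5e^(5x)
But 6y = 6e^(5x)
y' ≠ 6y — the derivative does not match

No, it is not a solution.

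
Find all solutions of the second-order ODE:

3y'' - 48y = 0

Characteristic equation: 3r² - 48 = 0
Divide by 3: r² - 16 = 0
Roots: r = 4, -4 (distinct real)
General solution: y = C₁e^(4x) + C₂e^(-4x)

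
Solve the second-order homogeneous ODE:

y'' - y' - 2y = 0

Characteristic equation: r² - r - 2 = 0
Roots: r = 2, -1 (distinct real)
General solution: y = C₁e^(2x) + C₂e^(-x)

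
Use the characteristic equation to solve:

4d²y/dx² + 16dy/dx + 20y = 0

Characteristic equation: 4r² + 16r + 20 = 0
Divide by 4: r² + 4r + 5 = 0
Roots: r = -2 ± i (complex conjugates)
General solution: y = e^(-2x)(C₁cos(x) + C₂sin(x))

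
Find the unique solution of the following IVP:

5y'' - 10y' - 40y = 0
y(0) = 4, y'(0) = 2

General solution: y = C₁e^(4x) + C₂e^(-2x)
Applying ICs: C₁ = 5/3, C₂ = 7/3
Particular solution: y = (5/3)e^(4x) + (7/3)e^(-2x)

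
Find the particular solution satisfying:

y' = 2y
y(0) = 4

General solution: y = Ce^(2x)
Applying IC y(0) = 4:
Particular solution: y = 4e^(2x)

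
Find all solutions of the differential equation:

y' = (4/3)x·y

Separating variables and integrating:
ln|y| = 2x^2/3 + C

General solution: y = Ce^(2x^2/3)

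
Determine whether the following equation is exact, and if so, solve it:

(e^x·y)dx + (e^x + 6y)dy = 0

Verify exactness: ∂M/∂y = ∂N/∂x ✓
Find F(x,y) such that ∂F/∂x = M, ∂F/∂y = N
Solution: e^x·y + 3y² = C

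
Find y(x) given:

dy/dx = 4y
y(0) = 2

General solution: y = Ce^(4x)
Applying IC y(0) = 2:
Particular solution: y = 2e^(4x)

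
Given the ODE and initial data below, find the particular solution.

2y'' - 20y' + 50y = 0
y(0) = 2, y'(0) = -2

General solution: y = (C₁ + C₂x)e^(5x)
Repeated root r = 5
Applying ICs: C₁ = 2, C₂ = -12
Particular solution: y = (2 - 12x)e^(5x)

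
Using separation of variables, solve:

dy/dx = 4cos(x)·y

Separating variables and integrating:
ln|y| = 4sin(x) + C

General solution: y = Ce^(4sin(x))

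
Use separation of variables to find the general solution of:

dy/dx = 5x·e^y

Separating variables and integrating:
-e^(-y) = 5x²/2 + C

General solution: y = -ln(C - 5x²/2)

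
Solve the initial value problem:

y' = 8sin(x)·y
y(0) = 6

General solution: y = Ce^(-8cos(x))
Applying IC y(0) = 6:
Particular solution: y = 6e^(8(1-cos(x)))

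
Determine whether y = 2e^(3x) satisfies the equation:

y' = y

Verification:
y = 2e^(3x)
y' = 6e^(3x)
But y = 2e^(3x)
y' ≠ y — the derivative does not match

No, it is not a solution.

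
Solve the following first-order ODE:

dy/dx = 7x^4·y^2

Separating variables and integrating:
-1/y = 7x^5/5 + C

General solution: y^-1 = (-7/5)x^5 + C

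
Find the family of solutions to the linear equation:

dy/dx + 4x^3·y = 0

Using integrating factor method:

General solution: y = Ce^(-x^4)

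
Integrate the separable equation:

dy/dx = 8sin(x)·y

Separating variables and integrating:
ln|y| = -8cos(x) + C

General solution: y = Ce^(-8cos(x))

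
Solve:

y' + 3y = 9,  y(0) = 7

General solution: y = 3 + Ce^(-3x)
Applying y(0) = 7: C = 7 - 3 = 4
Particular solution: y = 3 + 4e^(-3x)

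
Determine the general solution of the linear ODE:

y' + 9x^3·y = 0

Using integrating factor method:

General solution: y = Ce^(-9x^4/4)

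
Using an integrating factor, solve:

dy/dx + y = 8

Using integrating factor method:

General solution: y = 8 + Ce^(-x)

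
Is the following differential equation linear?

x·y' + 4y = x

Yes. Linear (y and its derivatives appear to the first power only, no products of y terms)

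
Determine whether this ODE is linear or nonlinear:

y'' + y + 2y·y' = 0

Nonlinear (product y·y')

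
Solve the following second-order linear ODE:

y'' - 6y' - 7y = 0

Characteristic equation: r² - 6r - 7 = 0
Roots: r = 7, -1 (distinct real)
General solution: y = C₁e^(7x) + C₂e^(-x)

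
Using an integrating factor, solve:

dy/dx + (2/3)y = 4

Using integrating factor method:

General solution: y = 6 + Ce^(-2x/3)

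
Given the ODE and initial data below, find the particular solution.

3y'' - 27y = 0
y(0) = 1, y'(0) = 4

General solution: y = C₁e^(3x) + C₂e^(-3x)
Applying ICs: C₁ = 7/6, C₂ = -1/6
Particular solution: y = (7/6)e^(3x) - (1/6)e^(-3x)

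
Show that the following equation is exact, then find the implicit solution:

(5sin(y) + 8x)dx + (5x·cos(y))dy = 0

Verify exactness: ∂M/∂y = ∂N/∂x ✓
Find F(x,y) such that ∂F/∂x = M, ∂F/∂y = N
Solution: 5x·sin(y) + 4x² = C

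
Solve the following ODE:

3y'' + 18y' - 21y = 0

Characteristic equation: 3r² + 18r - 21 = 0
Divide by 3: r² + 6r - 7 = 0
Roots: r = 1, -7 (distinct real)
General solution: y = C₁e^x + C₂e^(-7x)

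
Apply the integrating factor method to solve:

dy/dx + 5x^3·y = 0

Using integrating factor method:

General solution: y = Ce^(-5x^4/4)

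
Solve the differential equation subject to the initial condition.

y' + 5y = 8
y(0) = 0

General solution: y = 8/5 + Ce^(-5x)
Applying y(0) = 0: C = 0 - 8/5 = -8/5
Particular solution: y = 8/5 - (8/5)e^(-5x)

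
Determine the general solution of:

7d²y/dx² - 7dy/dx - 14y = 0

Characteristic equation: 7r² - 7r - 14 = 0
Divide by 7: r² - r - 2 = 0
Roots: r = 2, -1 (distinct real)
General solution: y = C₁e^(2x) + C₂e^(-x)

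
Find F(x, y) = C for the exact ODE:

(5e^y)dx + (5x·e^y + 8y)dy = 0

Verify exactness: ∂M/∂y = ∂N/∂x ✓
Find F(x,y) such that ∂F/∂x = M, ∂F/∂y = N
Solution: 5x·e^y + 4y² = C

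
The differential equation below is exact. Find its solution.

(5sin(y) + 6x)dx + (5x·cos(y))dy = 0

Verify exactness: ∂M/∂y = ∂N/∂x ✓
Find F(x,y) such that ∂F/∂x = M, ∂F/∂y = N
Solution: 5x·sin(y) + 3x² = C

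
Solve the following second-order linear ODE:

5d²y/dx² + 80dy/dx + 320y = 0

Characteristic equation: 5r² + 80r + 320 = 0
Divide by 5: r² + 16r + 64 = 0
Factored: (r + 8)² = 0
Repeated root: r = -8
General solution: y = (C₁ + C₂x)e^(-8x)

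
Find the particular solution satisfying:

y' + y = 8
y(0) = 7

General solution: y = 8 + Ce^(-x)
Applying y(0) = 7: C = 7 - 8 = -1
Particular solution: y = 8 - e^(-x)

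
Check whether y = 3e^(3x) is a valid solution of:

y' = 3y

Verification:
y = 3e^(3x)
y' = 9e^(3x)
3y = 9e^(3x)
y' = 3y ✓

Yes, it is a solution.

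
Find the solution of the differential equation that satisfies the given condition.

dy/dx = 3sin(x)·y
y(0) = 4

General solution: y = Ce^(-3cos(x))
Applying IC y(0) = 4:
Particular solution: y = 4e^(3(1-cos(x)))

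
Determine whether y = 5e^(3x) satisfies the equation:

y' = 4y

Verification:
y = 5e^(3x)
y' = 15e^(3x)
But 4y = 20e^(3x)
y' ≠ 4y — the derivative does not match

No, it is not a solution.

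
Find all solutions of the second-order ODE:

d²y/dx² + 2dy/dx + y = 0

Characteristic equation: r² + 2r + 1 = 0
Factored: (r + 1)² = 0
Repeated root: r = -1
General solution: y = (C₁ + C₂x)e^(-x)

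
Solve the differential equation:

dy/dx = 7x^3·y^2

Separating variables and integrating:
-1/y = 7x^4/4 + C

General solution: y^-1 = (-7/4)x^4 + C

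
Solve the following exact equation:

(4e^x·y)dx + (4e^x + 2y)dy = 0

Verify exactness: ∂M/∂y = ∂N/∂x ✓
Find F(x,y) such that ∂F/∂x = M, ∂F/∂y = N
Solution: 4e^x·y + y² = C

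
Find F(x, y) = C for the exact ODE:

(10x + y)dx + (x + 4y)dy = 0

Verify exactness: ∂M/∂y = ∂N/∂x ✓
Find F(x,y) such that ∂F/∂x = M, ∂F/∂y = N
Solution: 5x² + xy + 2y² = C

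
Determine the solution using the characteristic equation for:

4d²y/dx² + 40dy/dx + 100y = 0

Characteristic equation: 4r² + 40r + 100 = 0
Divide by 4: r² + 10r + 25 = 0
Factored: (r + 5)² = 0
Repeated root: r = -5
General solution: y = (C₁ + C₂x)e^(-5x)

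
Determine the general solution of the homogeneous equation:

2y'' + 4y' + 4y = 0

Characteristic equation: 2r² + 4r + 4 = 0
Divide by 2: r² + 2r + 2 = 0
Roots: r = -1 ± i (complex conjugates)
General solution: y = e^(-x)(C₁cos(x) + C₂sin(x))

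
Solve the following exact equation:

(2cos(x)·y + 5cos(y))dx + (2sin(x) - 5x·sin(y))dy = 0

Verify exactness: ∂M/∂y = ∂N/∂x ✓
Find F(x,y) such that ∂F/∂x = M, ∂F/∂y = N
Solution: 2sin(x)·y + 5x·cos(y) = C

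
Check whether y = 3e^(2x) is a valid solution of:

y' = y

Verification:
y = 3e^(2x)
y' = 6e^(2x)
But y = 3e^(2x)
y' ≠ y — the derivative does not match

No, it is not a solution.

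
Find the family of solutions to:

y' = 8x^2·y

Separating variables and integrating:
ln|y| = 8x^3/3 + C

General solution: y = Ce^(8x^3/3)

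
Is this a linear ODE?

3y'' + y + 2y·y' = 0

No. Nonlinear (product y·y')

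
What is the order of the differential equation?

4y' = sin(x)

The order is 1 (highest derivative is of order 1).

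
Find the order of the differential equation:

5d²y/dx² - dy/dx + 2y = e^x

The order is 2 (highest derivative is of order 2).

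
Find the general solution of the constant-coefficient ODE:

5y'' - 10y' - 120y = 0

Characteristic equation: 5r² - 10r - 120 = 0
Divide by 5: r² - 2r - 24 = 0
Roots: r = 6, -4 (distinct real)
General solution: y = C₁e^(6x) + C₂e^(-4x)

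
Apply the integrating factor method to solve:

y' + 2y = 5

Using integrating factor method:

General solution: y = 5/2 + Ce^(-2x)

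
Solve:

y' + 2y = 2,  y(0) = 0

General solution: y = 1 + Ce^(-2x)
Applying y(0) = 0: C = 0 - 1 = -1
Particular solution: y = 1 - e^(-2x)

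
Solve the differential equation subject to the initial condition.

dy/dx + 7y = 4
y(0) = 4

General solution: y = 4/7 + Ce^(-7x)
Applying y(0) = 4: C = 4 - 4/7 = 24/7
Particular solution: y = 4/7 + (24/7)e^(-7x)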